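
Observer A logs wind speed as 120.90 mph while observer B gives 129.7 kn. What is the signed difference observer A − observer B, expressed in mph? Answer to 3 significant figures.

observer B: 129.7 kt = 149.256 mph.
Difference: 120.900 − 149.256 = -28.4 mph.

-28.4 mph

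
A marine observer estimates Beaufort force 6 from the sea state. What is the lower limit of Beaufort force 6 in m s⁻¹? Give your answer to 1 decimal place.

10.8 m/s

Beaufort 6 (strong breeze) spans 10.8–13.8 m/s.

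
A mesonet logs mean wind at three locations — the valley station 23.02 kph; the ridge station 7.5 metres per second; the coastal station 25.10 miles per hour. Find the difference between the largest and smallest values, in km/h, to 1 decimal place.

17.4 km/h

the ridge station: 7.5 m/s = 27.000 km/h.
the coastal station: 25.10 mph = 40.395 km/h.
Spread: 40.395 − 23.020 = 17.4 km/h.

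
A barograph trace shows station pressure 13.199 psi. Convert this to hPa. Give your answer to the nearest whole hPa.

1 psi = 68.9476 hPa, so 13.199 × 68.9476 = 910 hPa.

910 hPa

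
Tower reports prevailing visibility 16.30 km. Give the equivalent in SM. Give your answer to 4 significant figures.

1 km = 0.621371 SM, so 16.30 × 0.621371 = 10.13 SM.

10.13 SM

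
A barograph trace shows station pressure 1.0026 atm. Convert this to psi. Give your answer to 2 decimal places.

14.73 psi

1 atm = 14.6959 psi, so 1.0026 × 14.6959 = 14.73 psi.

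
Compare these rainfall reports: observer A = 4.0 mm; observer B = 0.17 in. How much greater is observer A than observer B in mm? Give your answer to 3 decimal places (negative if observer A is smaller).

observer B: 0.17 in = 4.31800 mm.
Difference: 4.00000 − 4.31800 = -0.318 mm.

-0.318 mm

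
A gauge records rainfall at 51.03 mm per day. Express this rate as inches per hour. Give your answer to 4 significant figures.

0.08371 in/hour

51.03 mm/day × 0.0393701 in/mm × 0.0416667 day/hour = 0.08371 in/hour.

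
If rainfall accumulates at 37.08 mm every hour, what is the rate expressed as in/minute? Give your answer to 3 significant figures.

0.0243 in/minute

37.08 mm/hour × 0.0393701 in/mm × 0.0166667 hour/minute = 0.0243 in/minute.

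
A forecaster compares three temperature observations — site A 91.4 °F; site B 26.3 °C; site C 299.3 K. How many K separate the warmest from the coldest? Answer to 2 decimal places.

6.85 K

site A: 91.4 °F = 33.000 °C.
site C: 299.3 K = 26.150 °C.
Spread: 33.000 − 26.150 = 6.850 °C.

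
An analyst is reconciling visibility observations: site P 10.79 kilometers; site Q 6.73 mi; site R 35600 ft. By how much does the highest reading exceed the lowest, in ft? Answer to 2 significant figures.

200 ft

site P: 10.79 km = 35400.26 ft.
site Q: 6.73 SM = 35534.40 ft.
Spread: 35600.00 − 35400.26 = 200 ft.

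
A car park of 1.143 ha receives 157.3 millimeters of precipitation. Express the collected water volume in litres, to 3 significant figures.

Area: 1.143 ha = 11430 m².
1 mm over 1 m² is 1 L, so volume = 157.3 × 11430 = 1797939 L ≈ 1800000 L.

1800000 litres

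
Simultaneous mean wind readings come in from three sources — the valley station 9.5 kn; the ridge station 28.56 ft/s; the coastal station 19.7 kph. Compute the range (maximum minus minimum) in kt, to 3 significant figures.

7.42 kt

the ridge station: 28.56 ft/s = 16.9213 kt.
the coastal station: 19.7 km/h = 10.6371 kt.
Spread: 16.9213 − 9.5000 = 7.42 kt.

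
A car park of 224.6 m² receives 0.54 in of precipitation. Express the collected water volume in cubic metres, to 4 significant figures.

3.081 cubic metres

Depth: 0.54 in × 25.4 = 13.716 mm.
1 mm over 1 m² is 1 L, so volume = 13.716 × 224.6 = 3080.6136 L = 3.081 m³.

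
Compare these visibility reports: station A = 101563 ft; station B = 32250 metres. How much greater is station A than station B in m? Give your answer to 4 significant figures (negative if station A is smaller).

station A: 101563 ft = 30956.40 m.
Difference: 30956.40 − 32250.00 = -1294 m.

-1294 m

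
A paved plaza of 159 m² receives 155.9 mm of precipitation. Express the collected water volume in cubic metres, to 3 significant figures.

24.8 cubic metres

1 mm over 1 m² is 1 L, so volume = 155.9 × 159 = 24788.1 L = 24.8 m³.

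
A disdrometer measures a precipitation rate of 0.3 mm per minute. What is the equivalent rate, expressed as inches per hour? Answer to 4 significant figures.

0.7087 in/hour

0.3 mm/minute × 0.0393701 in/mm × 60 minute/hour = 0.7087 in/hour.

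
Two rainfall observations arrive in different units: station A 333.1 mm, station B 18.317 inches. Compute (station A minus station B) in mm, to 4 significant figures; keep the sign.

-132.2 mm

station B: 18.317 in = 465.252 mm.
Difference: 333.100 − 465.252 = -132.2 mm.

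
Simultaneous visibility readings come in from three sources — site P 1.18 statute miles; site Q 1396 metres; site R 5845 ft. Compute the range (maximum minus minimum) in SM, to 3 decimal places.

0.313 SM

site Q: 1396 m = 0.86743 SM.
site R: 5845 ft = 1.10701 SM.
Spread: 1.18000 − 0.86743 = 0.313 SM.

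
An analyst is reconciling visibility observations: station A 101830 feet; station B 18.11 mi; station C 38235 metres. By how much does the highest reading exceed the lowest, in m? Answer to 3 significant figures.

station A: 101830 ft = 31037.78 m.
station B: 18.11 SM = 29145.22 m.
Spread: 38235.00 − 29145.22 = 9090 m.

9090 m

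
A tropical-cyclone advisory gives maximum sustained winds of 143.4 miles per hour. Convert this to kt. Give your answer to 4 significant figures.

1 mph = 0.868976 kt, so 143.4 × 0.868976 = 124.6 kt.

124.6 kt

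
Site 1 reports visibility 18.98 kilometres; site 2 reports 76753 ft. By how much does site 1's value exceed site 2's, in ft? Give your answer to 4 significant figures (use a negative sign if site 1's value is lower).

site 1: 18.98 km = 62270.34 ft.
Difference: 62270.34 − 76753.00 = -14480 ft.

-14480 ft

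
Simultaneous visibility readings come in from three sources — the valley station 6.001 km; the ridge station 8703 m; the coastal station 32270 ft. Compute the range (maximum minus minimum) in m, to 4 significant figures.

3835 m

the valley station: 6.001 km = 6001.00 m.
the coastal station: 32270 ft = 9835.90 m.
Spread: 9835.90 − 6001.00 = 3835 m.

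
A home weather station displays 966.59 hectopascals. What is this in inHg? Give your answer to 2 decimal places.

1 hPa = 0.02953 inHg, so 966.59 × 0.02953 = 28.54 inHg.

28.54 inHg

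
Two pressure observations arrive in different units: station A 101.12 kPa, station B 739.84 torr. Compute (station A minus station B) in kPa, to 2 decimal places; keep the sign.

station B: 739.84 mmHg = 98.6372 kPa.
Difference: 101.1200 − 98.6372 = 2.48 kPa.

2.48 kPa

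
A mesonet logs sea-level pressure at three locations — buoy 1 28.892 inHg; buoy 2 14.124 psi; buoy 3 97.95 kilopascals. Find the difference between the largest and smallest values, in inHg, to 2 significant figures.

buoy 2: 14.124 psi = 28.7568 inHg.
buoy 3: 97.95 kPa = 28.9246 inHg.
Spread: 28.9246 − 28.7568 = 0.17 inHg.

0.17 inHg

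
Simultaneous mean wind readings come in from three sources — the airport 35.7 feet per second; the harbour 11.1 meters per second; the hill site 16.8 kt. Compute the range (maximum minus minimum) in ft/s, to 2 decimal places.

8.06 ft/s

the harbour: 11.1 m/s = 36.4173 ft/s.
the hill site: 16.8 kt = 28.3552 ft/s.
Spread: 36.4173 − 28.3552 = 8.06 ft/s.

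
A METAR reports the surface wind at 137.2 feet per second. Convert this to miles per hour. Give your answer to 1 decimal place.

1 ft/s = 0.681818 mph, so 137.2 × 0.681818 = 93.5 mph.

93.5 mph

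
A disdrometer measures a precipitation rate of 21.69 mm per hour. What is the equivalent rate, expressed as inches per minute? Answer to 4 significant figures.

21.69 mm/hour × 0.0393701 in/mm × 0.0166667 hour/minute = 0.01423 in/minute.

0.01423 in/minute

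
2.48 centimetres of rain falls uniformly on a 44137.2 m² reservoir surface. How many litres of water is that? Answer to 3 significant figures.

Depth: 2.48 cm × 10 = 24.8 mm.
1 mm over 1 m² is 1 L, so volume = 24.8 × 44137.2 = 1094602.6 L ≈ 1090000 L.

1090000 litres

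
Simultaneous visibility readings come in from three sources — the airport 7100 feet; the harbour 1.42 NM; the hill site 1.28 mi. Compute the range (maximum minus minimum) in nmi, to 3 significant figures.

0.308 nmi

the airport: 7100 ft = 1.16851 nmi.
the hill site: 1.28 SM = 1.11229 nmi.
Spread: 1.42000 − 1.11229 = 0.308 nmi.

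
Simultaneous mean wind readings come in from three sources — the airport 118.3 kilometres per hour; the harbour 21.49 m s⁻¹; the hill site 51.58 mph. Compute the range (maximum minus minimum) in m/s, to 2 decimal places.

the airport: 118.3 km/h = 32.8611 m/s.
the hill site: 51.58 mph = 23.0583 m/s.
Spread: 32.8611 − 21.4900 = 11.37 m/s.

11.37 m/s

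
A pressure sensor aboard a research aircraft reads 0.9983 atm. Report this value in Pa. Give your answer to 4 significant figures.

101200 Pa

1 atm = 101325 Pa, so 0.9983 × 101325 = 101200 Pa.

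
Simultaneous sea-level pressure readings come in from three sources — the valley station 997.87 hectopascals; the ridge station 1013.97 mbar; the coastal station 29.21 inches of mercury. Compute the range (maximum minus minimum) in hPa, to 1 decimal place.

24.8 hPa

the ridge station: 1013.97 mb = 1013.970 hPa.
the coastal station: 29.21 inHg = 989.164 hPa.
Spread: 1013.970 − 989.164 = 24.8 hPa.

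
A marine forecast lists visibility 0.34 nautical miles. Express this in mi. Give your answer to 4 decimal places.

0.3913 SM

1 nmi = 1.15078 SM, so 0.34 × 1.15078 = 0.3913 SM.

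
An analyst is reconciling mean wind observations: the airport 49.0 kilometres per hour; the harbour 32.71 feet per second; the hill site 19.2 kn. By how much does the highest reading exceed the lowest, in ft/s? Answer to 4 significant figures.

12.25 ft/s

the airport: 49.0 km/h = 44.6559 ft/s.
the hill site: 19.2 kt = 32.4059 ft/s.
Spread: 44.6559 − 32.4059 = 12.25 ft/s.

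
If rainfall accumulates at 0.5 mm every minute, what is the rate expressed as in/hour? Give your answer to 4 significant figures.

0.5 mm/minute × 0.0393701 in/mm × 60 minute/hour = 1.181 in/hour.

1.181 in/hour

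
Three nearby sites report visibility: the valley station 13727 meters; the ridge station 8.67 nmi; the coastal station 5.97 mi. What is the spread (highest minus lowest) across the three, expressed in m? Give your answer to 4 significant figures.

the ridge station: 8.67 nmi = 16056.84 m.
the coastal station: 5.97 SM = 9607.78 m.
Spread: 16056.84 − 9607.78 = 6449 m.

6449 m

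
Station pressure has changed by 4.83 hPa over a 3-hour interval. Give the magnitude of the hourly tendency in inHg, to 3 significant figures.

0.0475 inHg per hour

4.83 hPa / 3 h × 0.02953 inHg/hPa = 0.0475 inHg/h.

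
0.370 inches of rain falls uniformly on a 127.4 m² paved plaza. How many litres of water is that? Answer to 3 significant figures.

Depth: 0.370 in × 25.4 = 9.398 mm.
1 mm over 1 m² is 1 L, so volume = 9.398 × 127.4 = 1197.3052 L ≈ 1200 L.

1200 litres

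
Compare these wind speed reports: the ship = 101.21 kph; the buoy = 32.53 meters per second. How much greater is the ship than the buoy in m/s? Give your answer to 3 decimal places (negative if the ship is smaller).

-4.416 m/s

the ship: 101.21 km/h = 28.11389 m/s.
Difference: 28.11389 − 32.53000 = -4.416 m/s.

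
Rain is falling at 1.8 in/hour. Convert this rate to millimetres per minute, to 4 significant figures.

0.7620 mm/minute

1.8 in/hour × 25.4 mm/in × 0.0166667 hour/minute = 0.7620 mm/minute.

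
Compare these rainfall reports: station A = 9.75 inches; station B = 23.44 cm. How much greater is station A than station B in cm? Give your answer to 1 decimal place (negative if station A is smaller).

1.3 cm

station A: 9.75 in = 24.765 cm.
Difference: 24.765 − 23.440 = 1.3 cm.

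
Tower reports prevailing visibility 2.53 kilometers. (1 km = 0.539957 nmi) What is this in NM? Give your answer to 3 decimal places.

1 km = 0.539957 nmi, so 2.53 × 0.539957 = 1.366 nmi.

1.366 nmi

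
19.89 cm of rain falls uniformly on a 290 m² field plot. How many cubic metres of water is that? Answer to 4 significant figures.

57.68 cubic metres

Depth: 19.89 cm × 10 = 198.9 mm.
1 mm over 1 m² is 1 L, so volume = 198.9 × 290 = 57681 L = 57.68 m³.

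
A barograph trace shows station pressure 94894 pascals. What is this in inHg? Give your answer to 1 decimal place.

28.0 inHg

1 Pa = 0.0002953 inHg, so 94894 × 0.0002953 = 28.0 inHg.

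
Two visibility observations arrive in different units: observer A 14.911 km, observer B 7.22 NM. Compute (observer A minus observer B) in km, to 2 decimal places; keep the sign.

observer B: 7.22 nmi = 13.3714 km.
Difference: 14.9110 − 13.3714 = 1.54 km.

1.54 km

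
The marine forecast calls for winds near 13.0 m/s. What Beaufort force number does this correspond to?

Beaufort force 6

13.0 m/s lies in the Beaufort 6 band (strong breeze, 10.8–13.8 m/s).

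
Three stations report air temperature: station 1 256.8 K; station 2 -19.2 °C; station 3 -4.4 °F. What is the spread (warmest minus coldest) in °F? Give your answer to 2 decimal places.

6.97 °F

station 1: 256.8 K = -16.350 °C.
station 3: -4.4 °F = -20.222 °C.
Spread: (-16.350) − (-20.222) = 3.872 °C = 6.97 °F.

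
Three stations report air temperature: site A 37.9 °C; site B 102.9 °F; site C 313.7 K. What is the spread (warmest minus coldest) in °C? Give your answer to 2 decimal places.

site B: 102.9 °F = 39.389 °C.
site C: 313.7 K = 40.550 °C.
Spread: 40.550 − 37.900 = 2.650 °C.

2.65 °C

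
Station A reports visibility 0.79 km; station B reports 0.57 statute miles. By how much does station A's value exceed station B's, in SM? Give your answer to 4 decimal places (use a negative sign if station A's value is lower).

station A: 0.79 km = 0.490883 SM.
Difference: 0.490883 − 0.570000 = -0.0791 SM.

-0.0791 SM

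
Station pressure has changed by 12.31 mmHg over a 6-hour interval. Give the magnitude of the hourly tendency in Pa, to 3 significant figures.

274 Pa per hour

12.31 mmHg / 6 h × 133.322 Pa/mmHg = 274 Pa/h.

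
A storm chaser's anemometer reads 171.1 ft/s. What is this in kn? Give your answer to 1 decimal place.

101.4 kt

1 ft/s = 0.592484 kt, so 171.1 × 0.592484 = 101.4 kt.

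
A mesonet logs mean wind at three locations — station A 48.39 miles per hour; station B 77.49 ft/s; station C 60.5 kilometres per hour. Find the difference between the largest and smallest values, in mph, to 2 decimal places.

station B: 77.49 ft/s = 52.8341 mph.
station C: 60.5 km/h = 37.5930 mph.
Spread: 52.8341 − 37.5930 = 15.24 mph.

15.24 mph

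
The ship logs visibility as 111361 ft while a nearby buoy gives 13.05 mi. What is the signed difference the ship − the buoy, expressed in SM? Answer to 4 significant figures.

8.041 SM

the ship: 111361 ft = 21.09110 SM.
Difference: 21.09110 − 13.05000 = 8.041 SM.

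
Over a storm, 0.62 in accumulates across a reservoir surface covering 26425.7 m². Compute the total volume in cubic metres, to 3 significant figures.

416 cubic metres

Depth: 0.62 in × 25.4 = 15.748 mm.
1 mm over 1 m² is 1 L, so volume = 15.748 × 26425.7 = 416151.92 L = 416 m³.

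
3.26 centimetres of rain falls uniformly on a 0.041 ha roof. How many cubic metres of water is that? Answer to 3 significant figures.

13.4 cubic metres

Depth: 3.26 cm × 10 = 32.6 mm.
Area: 0.041 ha = 410 m².
1 mm over 1 m² is 1 L, so volume = 32.6 × 410 = 13366 L = 13.4 m³.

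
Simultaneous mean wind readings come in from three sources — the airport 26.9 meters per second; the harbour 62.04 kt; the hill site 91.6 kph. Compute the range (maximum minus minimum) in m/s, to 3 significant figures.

the harbour: 62.04 kt = 31.9161 m/s.
the hill site: 91.6 km/h = 25.4444 m/s.
Spread: 31.9161 − 25.4444 = 6.47 m/s.

6.47 m/s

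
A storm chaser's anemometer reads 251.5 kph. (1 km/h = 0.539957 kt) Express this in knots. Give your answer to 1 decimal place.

135.8 kt

1 km/h = 0.539957 kt, so 251.5 × 0.539957 = 135.8 kt.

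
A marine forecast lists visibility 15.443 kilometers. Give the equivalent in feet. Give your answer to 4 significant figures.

1 km = 3280.84 ft, so 15.443 × 3280.84 = 50670 ft.

50670 ft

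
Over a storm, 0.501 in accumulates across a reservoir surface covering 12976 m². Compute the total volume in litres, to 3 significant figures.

Depth: 0.501 in × 25.4 = 12.7254 mm.
1 mm over 1 m² is 1 L, so volume = 12.7254 × 12976 = 165124.79 L ≈ 165000 L.

165000 litres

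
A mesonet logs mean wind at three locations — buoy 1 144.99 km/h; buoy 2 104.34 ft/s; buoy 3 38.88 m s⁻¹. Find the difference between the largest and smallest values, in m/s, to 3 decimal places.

buoy 1: 144.99 km/h = 40.27500 m/s.
buoy 2: 104.34 ft/s = 31.80283 m/s.
Spread: 40.27500 − 31.80283 = 8.472 m/s.

8.472 m/s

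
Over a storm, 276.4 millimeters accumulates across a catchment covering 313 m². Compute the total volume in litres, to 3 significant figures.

1 mm over 1 m² is 1 L, so volume = 276.4 × 313 = 86513.2 L ≈ 86500 L.

86500 litres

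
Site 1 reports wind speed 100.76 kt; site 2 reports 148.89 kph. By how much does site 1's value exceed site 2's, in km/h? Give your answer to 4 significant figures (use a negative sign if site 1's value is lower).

site 1: 100.76 kt = 186.6075 km/h.
Difference: 186.6075 − 148.8900 = 37.72 km/h.

37.72 km/h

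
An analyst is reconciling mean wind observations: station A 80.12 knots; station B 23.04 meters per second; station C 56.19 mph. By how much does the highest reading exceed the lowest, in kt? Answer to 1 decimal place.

35.3 kt

station B: 23.04 m/s = 44.786 kt.
station C: 56.19 mph = 48.828 kt.
Spread: 80.120 − 44.786 = 35.3 kt.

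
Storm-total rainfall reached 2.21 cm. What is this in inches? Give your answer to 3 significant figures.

1 cm = 0.393701 in, so 2.21 × 0.393701 = 0.870 in.

0.870 in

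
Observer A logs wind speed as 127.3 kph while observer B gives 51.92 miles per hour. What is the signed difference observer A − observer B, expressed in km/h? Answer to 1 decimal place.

43.7 km/h

observer B: 51.92 mph = 83.557 km/h.
Difference: 127.300 − 83.557 = 43.7 km/h.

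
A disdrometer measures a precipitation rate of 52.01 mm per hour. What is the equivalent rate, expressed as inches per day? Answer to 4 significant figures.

49.14 in/day

52.01 mm/hour × 0.0393701 in/mm × 24 hour/day = 49.14 in/day.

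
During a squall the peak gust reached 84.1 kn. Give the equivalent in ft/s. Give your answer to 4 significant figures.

141.9 ft/s

1 kt = 1.68781 ft/s, so 84.1 × 1.68781 = 141.9 ft/s.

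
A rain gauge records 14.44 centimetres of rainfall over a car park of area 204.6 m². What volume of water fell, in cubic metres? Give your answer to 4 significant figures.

Depth: 14.44 cm × 10 = 144.4 mm.
1 mm over 1 m² is 1 L, so volume = 144.4 × 204.6 = 29544.24 L = 29.54 m³.

29.54 cubic metres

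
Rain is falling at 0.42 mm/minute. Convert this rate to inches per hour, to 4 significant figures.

0.9921 in/hour

0.42 mm/minute × 0.0393701 in/mm × 60 minute/hour = 0.9921 in/hour.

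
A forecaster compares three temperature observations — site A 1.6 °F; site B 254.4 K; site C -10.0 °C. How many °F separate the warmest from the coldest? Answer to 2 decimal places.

site A: 1.6 °F = -16.889 °C.
site B: 254.4 K = -18.750 °C.
Spread: (-10.000) − (-18.750) = 8.750 °C = 15.75 °F.

15.75 °F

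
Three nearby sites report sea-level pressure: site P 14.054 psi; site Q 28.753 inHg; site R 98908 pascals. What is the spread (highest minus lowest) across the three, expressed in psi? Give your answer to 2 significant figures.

0.29 psi

site Q: 28.753 inHg = 14.1222 psi.
site R: 98908 Pa = 14.3454 psi.
Spread: 14.3454 − 14.0540 = 0.29 psi.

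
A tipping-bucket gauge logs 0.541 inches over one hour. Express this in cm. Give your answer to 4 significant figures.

1 in = 2.54 cm, so 0.541 × 2.54 = 1.374 cm.

1.374 cm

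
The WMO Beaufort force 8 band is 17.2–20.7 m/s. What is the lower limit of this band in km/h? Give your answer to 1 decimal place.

17.2–20.7 m/s × 3.6 = 61.9–74.5 km/h.

61.9 km/h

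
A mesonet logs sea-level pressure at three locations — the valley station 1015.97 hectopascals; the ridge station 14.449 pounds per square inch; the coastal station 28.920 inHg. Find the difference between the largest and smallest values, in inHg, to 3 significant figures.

1.08 inHg

the valley station: 1015.97 hPa = 30.0016 inHg.
the ridge station: 14.449 psi = 29.4185 inHg.
Spread: 30.0016 − 28.9200 = 1.08 inHg.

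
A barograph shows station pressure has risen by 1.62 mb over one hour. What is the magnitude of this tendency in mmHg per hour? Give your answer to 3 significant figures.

1.62 mb / 1 h × 0.750062 mmHg/mb = 1.22 mmHg/h.

1.22 mmHg per hour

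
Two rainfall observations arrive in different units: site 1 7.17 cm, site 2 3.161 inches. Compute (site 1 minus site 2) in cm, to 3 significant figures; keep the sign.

-0.859 cm

site 2: 3.161 in = 8.02894 cm.
Difference: 7.17000 − 8.02894 = -0.859 cm.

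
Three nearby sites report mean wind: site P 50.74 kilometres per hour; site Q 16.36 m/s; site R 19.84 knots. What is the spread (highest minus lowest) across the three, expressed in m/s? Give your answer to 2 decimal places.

site P: 50.74 km/h = 14.0944 m/s.
site R: 19.84 kt = 10.2066 m/s.
Spread: 16.3600 − 10.2066 = 6.15 m/s.

6.15 m/s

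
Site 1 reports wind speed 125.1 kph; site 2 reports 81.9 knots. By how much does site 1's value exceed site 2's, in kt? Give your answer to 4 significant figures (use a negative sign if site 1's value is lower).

-14.35 kt

site 1: 125.1 km/h = 67.5486 kt.
Difference: 67.5486 − 81.9000 = -14.35 kt.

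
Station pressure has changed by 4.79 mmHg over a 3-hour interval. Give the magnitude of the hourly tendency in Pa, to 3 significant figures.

213 Pa per hour

4.79 mmHg / 3 h × 133.322 Pa/mmHg = 213 Pa/h.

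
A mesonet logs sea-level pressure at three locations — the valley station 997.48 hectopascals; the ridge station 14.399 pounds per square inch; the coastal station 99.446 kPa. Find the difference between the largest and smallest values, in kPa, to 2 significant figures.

0.47 kPa

the valley station: 997.48 hPa = 99.7480 kPa.
the ridge station: 14.399 psi = 99.2776 kPa.
Spread: 99.7480 − 99.2776 = 0.47 kPa.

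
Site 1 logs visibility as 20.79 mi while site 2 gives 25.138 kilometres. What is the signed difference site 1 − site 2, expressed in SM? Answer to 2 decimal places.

5.17 SM

site 2: 25.138 km = 15.6200 SM.
Difference: 20.7900 − 15.6200 = 5.17 SM.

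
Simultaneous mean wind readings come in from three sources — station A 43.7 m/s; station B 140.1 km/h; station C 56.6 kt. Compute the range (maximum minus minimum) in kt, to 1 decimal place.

28.3 kt

station A: 43.7 m/s = 84.946 kt.
station B: 140.1 km/h = 75.648 kt.
Spread: 84.946 − 56.600 = 28.3 kt.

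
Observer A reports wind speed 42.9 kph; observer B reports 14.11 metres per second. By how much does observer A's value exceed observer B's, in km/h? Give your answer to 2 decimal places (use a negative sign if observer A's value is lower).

-7.90 km/h

observer B: 14.11 m/s = 50.7960 km/h.
Difference: 42.9000 − 50.7960 = -7.90 km/h.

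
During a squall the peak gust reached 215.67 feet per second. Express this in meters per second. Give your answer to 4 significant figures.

65.74 m/s

1 ft/s = 0.3048 m/s, so 215.67 × 0.3048 = 65.74 m/s.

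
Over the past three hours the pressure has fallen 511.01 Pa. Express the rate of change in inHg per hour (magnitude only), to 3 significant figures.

0.0503 inHg per hour

511.01 Pa / 3 h × 0.0002953 inHg/Pa = 0.0503 inHg/h.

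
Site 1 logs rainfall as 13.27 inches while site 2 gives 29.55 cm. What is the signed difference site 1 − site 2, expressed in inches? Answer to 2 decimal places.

site 2: 29.55 cm = 11.6339 in.
Difference: 13.2700 − 11.6339 = 1.64 in.

1.64 in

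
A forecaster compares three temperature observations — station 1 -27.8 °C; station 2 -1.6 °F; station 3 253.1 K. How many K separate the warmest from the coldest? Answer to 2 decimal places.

station 2: -1.6 °F = -18.667 °C.
station 3: 253.1 K = -20.050 °C.
Spread: (-18.667) − (-27.800) = 9.133 °C.

9.13 K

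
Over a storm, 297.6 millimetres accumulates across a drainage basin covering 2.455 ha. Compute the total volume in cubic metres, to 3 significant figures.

Area: 2.455 ha = 24550 m².
1 mm over 1 m² is 1 L, so volume = 297.6 × 24550 = 7306080 L = 7310 m³.

7310 cubic metres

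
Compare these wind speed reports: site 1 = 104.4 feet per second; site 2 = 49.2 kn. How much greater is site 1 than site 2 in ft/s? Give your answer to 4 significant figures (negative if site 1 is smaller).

21.36 ft/s

site 2: 49.2 kt = 83.0402 ft/s.
Difference: 104.4000 − 83.0402 = 21.36 ft/s.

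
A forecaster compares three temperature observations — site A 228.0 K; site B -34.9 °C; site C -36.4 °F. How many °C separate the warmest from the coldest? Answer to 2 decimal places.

10.25 °C

site A: 228.0 K = -45.150 °C.
site C: -36.4 °F = -38.000 °C.
Spread: (-34.900) − (-45.150) = 10.250 °C.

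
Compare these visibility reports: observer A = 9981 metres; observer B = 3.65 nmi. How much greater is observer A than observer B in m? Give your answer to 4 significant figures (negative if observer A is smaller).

3221 m

observer B: 3.65 nmi = 6759.80 m.
Difference: 9981.00 − 6759.80 = 3221 m.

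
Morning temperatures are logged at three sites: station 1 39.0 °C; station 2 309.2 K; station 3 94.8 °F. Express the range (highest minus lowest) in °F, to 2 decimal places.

7.40 °F

station 2: 309.2 K = 36.050 °C.
station 3: 94.8 °F = 34.889 °C.
Spread: 39.000 − 34.889 = 4.111 °C = 7.40 °F.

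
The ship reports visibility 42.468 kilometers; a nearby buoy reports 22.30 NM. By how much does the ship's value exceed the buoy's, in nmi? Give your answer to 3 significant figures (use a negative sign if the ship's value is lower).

the ship: 42.468 km = 22.93089 nmi.
Difference: 22.93089 − 22.30000 = 0.631 nmi.

0.631 nmi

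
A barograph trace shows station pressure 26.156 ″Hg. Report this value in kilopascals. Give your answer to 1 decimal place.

88.6 kPa

1 inHg = 3.38639 kPa, so 26.156 × 3.38639 = 88.6 kPa.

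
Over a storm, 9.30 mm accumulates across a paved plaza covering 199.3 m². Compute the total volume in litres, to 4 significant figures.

1853 litres

1 mm over 1 m² is 1 L, so volume = 9.3 × 199.3 = 1853.49 L ≈ 1853 L.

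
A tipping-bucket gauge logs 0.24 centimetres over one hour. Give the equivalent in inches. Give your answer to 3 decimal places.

0.094 in

1 cm = 0.393701 in, so 0.24 × 0.393701 = 0.094 in.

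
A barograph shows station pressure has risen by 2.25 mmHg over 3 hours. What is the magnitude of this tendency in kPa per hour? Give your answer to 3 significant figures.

2.25 mmHg / 3 h × 0.133322 kPa/mmHg = 0.100 kPa/h.

0.100 kPa per hour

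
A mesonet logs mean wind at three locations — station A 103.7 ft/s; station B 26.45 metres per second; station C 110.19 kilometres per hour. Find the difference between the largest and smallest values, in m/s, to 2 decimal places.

station A: 103.7 ft/s = 31.6078 m/s.
station C: 110.19 km/h = 30.6083 m/s.
Spread: 31.6078 − 26.4500 = 5.16 m/s.

5.16 m/s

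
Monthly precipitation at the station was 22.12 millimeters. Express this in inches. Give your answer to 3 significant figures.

1 mm = 0.0393701 in, so 22.12 × 0.0393701 = 0.871 in.

0.871 in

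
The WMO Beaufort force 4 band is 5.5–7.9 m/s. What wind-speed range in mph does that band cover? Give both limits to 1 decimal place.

5.5–7.9 m/s × 2.237 = 12.3–17.7 mph.

12.3 to 17.7 mph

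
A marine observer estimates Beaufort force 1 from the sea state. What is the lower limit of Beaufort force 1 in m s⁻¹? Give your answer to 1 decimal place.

0.3 m/s

Beaufort 1 (light air) spans 0.3–1.5 m/s.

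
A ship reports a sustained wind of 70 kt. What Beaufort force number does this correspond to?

70 kt lies in the Beaufort 12 band (hurricane force, ≥64 kt).

Beaufort force 12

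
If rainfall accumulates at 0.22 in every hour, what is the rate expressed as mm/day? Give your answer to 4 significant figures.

0.22 in/hour × 25.4 mm/in × 24 hour/day = 134.1 mm/day.

134.1 mm/day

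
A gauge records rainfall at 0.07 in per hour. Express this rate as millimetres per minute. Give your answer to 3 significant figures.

0.0296 mm/minute

0.07 in/hour × 25.4 mm/in × 0.0166667 hour/minute = 0.0296 mm/minute.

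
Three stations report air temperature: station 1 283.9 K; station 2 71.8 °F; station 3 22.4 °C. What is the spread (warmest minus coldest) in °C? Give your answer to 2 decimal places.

11.65 °C

station 1: 283.9 K = 10.750 °C.
station 2: 71.8 °F = 22.111 °C.
Spread: 22.400 − 10.750 = 11.650 °C.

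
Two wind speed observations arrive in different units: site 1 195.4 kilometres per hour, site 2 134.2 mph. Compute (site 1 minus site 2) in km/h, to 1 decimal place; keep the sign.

site 2: 134.2 mph = 215.974 km/h.
Difference: 195.400 − 215.974 = -20.6 km/h.

-20.6 km/h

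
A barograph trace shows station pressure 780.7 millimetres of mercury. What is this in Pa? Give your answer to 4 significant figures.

104100 Pa

1 mmHg = 133.322 Pa, so 780.7 × 133.322 = 104100 Pa.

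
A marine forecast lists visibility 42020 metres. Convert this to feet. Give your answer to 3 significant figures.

1 m = 3.28084 ft, so 42020 × 3.28084 = 138000 ft.

138000 ft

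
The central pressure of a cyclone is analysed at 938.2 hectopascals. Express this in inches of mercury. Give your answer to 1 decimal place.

27.7 inHg

1 hPa = 0.02953 inHg, so 938.2 × 0.02953 = 27.7 inHg.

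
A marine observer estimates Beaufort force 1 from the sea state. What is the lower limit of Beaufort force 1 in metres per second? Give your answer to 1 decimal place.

0.3 m/s

Beaufort 1 (light air) spans 0.3–1.5 m/s.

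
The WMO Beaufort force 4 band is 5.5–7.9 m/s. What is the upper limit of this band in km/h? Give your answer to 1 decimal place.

5.5–7.9 m/s × 3.6 = 19.8–28.4 km/h.

28.4 km/h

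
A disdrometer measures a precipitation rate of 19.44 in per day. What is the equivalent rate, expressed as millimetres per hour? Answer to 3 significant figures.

19.44 in/day × 25.4 mm/in × 0.0416667 day/hour = 20.6 mm/hour.

20.6 mm/hour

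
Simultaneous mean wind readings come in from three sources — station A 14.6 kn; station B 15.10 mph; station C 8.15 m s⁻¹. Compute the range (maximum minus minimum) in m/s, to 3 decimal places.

station A: 14.6 kt = 7.51089 m/s.
station B: 15.10 mph = 6.75030 m/s.
Spread: 8.15000 − 6.75030 = 1.400 m/s.

1.400 m/s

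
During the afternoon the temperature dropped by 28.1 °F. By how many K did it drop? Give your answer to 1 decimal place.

15.6 K

For a temperature change the 32° offset cancels: ΔK = 28.1 × 0.5556 = 15.6 K.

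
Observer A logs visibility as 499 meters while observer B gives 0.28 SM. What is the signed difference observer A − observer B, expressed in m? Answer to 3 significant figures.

48.4 m

observer B: 0.28 SM = 450.616 m.
Difference: 499.000 − 450.616 = 48.4 m.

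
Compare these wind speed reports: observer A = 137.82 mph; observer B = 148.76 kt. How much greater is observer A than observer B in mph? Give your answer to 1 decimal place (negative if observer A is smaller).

observer B: 148.76 kt = 171.190 mph.
Difference: 137.820 − 171.190 = -33.4 mph.

-33.4 mph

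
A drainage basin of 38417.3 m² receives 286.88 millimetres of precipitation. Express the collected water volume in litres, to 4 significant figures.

11020000 litres

1 mm over 1 m² is 1 L, so volume = 286.88 × 38417.3 = 11021155 L ≈ 11020000 L.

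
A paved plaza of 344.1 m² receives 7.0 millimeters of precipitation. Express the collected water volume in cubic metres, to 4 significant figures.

2.409 cubic metres

1 mm over 1 m² is 1 L, so volume = 7 × 344.1 = 2408.7 L = 2.409 m³.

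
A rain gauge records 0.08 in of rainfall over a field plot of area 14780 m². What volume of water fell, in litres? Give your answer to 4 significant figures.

Depth: 0.08 in × 25.4 = 2.032 mm.
1 mm over 1 m² is 1 L, so volume = 2.032 × 14780 = 30032.96 L ≈ 30030 L.

30030 litres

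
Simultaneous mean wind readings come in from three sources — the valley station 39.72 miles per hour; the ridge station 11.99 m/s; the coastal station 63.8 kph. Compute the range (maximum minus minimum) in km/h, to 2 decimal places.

20.76 km/h

the valley station: 39.72 mph = 63.9231 km/h.
the ridge station: 11.99 m/s = 43.1640 km/h.
Spread: 63.9231 − 43.1640 = 20.76 km/h.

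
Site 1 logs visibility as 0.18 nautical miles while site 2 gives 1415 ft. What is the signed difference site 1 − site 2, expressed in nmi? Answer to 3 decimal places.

-0.053 nmi

site 2: 1415 ft = 0.23288 nmi.
Difference: 0.18000 − 0.23288 = -0.053 nmi.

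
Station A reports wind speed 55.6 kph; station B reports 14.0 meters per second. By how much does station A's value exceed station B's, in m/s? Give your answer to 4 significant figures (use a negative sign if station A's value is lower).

station A: 55.6 km/h = 15.44444 m/s.
Difference: 15.44444 − 14.00000 = 1.444 m/s.

1.444 m/s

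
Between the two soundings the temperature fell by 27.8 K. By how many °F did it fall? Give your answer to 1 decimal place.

Converting a difference, only the 9/5 scale factor applies: Δ°F = 27.8 × 1.8 = 50.0 °F.

50.0 °F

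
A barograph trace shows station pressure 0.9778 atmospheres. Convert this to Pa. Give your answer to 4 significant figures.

99080 Pa

1 atm = 101325 Pa, so 0.9778 × 101325 = 99080 Pa.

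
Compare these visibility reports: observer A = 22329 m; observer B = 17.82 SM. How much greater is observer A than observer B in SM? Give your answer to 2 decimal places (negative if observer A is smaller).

observer A: 22329 m = 13.8746 SM.
Difference: 13.8746 − 17.8200 = -3.95 SM.

-3.95 SM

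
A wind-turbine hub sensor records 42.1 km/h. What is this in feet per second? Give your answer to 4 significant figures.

38.37 ft/s

1 km/h = 0.911344 ft/s, so 42.1 × 0.911344 = 38.37 ft/s.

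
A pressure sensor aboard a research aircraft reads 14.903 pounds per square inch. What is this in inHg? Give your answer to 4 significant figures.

30.34 inHg

1 psi = 2.03602 inHg, so 14.903 × 2.03602 = 30.34 inHg.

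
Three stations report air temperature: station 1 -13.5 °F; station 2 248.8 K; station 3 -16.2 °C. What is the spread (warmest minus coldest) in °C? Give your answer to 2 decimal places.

9.08 °C

station 1: -13.5 °F = -25.278 °C.
station 2: 248.8 K = -24.350 °C.
Spread: (-16.200) − (-25.278) = 9.078 °C.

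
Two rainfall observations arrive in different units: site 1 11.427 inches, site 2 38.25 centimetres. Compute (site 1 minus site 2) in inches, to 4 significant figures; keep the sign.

-3.632 in

site 2: 38.25 cm = 15.05906 in.
Difference: 11.42700 − 15.05906 = -3.632 in.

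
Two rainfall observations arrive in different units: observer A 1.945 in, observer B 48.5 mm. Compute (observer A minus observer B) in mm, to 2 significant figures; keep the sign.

observer A: 1.945 in = 49.4030 mm.
Difference: 49.4030 − 48.5000 = 0.90 mm.

0.90 mm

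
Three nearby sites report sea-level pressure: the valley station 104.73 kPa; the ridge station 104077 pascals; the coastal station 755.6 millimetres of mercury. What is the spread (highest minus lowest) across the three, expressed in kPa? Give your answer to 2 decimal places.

3.99 kPa

the ridge station: 104077 Pa = 104.0770 kPa.
the coastal station: 755.6 mmHg = 100.7384 kPa.
Spread: 104.7300 − 100.7384 = 3.99 kPa.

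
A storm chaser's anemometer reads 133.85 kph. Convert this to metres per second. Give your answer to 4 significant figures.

1 km/h = 0.277778 m/s, so 133.85 × 0.277778 = 37.18 m/s.

37.18 m/s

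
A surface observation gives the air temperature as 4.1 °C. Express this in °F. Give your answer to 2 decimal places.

39.38 °F

°F = °C × 9/5 + 32 = 4.1 × 1.8 + 32 = 39.38 °F.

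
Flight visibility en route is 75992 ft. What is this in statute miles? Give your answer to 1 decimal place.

14.4 SM

1 ft = 0.000189394 SM, so 75992 × 0.000189394 = 14.4 SM.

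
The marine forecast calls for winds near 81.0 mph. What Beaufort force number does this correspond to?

81.0 mph = 36.2 m/s, which is Beaufort 12 (hurricane force, ≥32.7 m/s).

Beaufort force 12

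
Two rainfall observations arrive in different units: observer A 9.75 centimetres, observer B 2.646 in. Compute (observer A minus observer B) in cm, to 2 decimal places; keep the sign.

observer B: 2.646 in = 6.7208 cm.
Difference: 9.7500 − 6.7208 = 3.03 cm.

3.03 cm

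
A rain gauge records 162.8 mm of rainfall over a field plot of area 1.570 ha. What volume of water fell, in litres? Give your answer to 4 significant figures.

Area: 1.570 ha = 15700 m².
1 mm over 1 m² is 1 L, so volume = 162.8 × 15700 = 2555960 L ≈ 2556000 L.

2556000 litres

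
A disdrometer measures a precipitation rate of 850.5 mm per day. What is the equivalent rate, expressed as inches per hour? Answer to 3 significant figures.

1.40 in/hour

850.5 mm/day × 0.0393701 in/mm × 0.0416667 day/hour = 1.40 in/hour.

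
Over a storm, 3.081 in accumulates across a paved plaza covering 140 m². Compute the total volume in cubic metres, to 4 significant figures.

Depth: 3.081 in × 25.4 = 78.2574 mm.
1 mm over 1 m² is 1 L, so volume = 78.2574 × 140 = 10956.036 L = 10.96 m³.

10.96 cubic metres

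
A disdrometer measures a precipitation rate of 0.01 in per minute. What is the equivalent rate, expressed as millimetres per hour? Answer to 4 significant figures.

15.24 mm/hour

0.01 in/minute × 25.4 mm/in × 60 minute/hour = 15.24 mm/hour.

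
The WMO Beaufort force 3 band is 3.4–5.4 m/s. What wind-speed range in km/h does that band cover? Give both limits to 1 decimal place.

12.2 to 19.4 km/h

3.4–5.4 m/s × 3.6 = 12.2–19.4 km/h.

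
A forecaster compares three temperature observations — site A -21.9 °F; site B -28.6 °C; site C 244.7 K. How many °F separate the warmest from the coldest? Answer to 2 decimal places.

2.69 °F

site A: -21.9 °F = -29.944 °C.
site C: 244.7 K = -28.450 °C.
Spread: (-28.450) − (-29.944) = 1.494 °C = 2.69 °F.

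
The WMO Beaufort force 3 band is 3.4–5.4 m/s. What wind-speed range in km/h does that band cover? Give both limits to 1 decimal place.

3.4–5.4 m/s × 3.6 = 12.2–19.4 km/h.

12.2 to 19.4 km/h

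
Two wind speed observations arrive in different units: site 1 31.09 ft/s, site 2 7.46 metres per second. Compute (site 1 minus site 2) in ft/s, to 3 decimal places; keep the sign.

site 2: 7.46 m/s = 24.47507 ft/s.
Difference: 31.09000 − 24.47507 = 6.615 ft/s.

6.615 ft/s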